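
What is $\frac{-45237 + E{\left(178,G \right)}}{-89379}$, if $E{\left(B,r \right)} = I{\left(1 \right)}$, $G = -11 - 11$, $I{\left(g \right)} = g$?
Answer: $\frac{45236}{89379} \approx 0.50611$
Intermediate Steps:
$G = -22$
$E{\left(B,r \right)} = 1$
$\frac{-45237 + E{\left(178,G \right)}}{-89379} = \frac{-45237 + 1}{-89379} = \left(-45236\right) \left(- \frac{1}{89379}\right) = \frac{45236}{89379}$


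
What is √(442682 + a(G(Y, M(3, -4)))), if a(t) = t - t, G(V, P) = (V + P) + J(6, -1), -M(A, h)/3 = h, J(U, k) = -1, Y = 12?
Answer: √442682 ≈ 665.34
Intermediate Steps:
M(A, h) = -3*h
G(V, P) = -1 + P + V (G(V, P) = (V + P) - 1 = (P + V) - 1 = -1 + P + V)
a(t) = 0
√(442682 + a(G(Y, M(3, -4)))) = √(442682 + 0) = √442682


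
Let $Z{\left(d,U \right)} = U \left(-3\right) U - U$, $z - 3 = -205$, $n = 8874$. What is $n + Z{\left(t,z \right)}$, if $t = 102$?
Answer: $-113336$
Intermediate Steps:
$z = -202$ ($z = 3 - 205 = -202$)
$Z{\left(d,U \right)} = - U - 3 U^{2}$ ($Z{\left(d,U \right)} = - 3 U U - U = - 3 U^{2} - U = - U - 3 U^{2}$)
$n + Z{\left(t,z \right)} = 8874 - - 202 \left(1 + 3 \left(-202\right)\right) = 8874 - - 202 \left(1 - 606\right) = 8874 - \left(-202\right) \left(-605\right) = 8874 - 122210 = -113336$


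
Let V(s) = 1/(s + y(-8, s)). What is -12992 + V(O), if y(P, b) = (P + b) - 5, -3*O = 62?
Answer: -2117699/163 ≈ -12992.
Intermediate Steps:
O = -62/3 (O = -1/3*62 = -62/3 ≈ -20.667)
y(P, b) = -5 + P + b
V(s) = 1/(-13 + 2*s) (V(s) = 1/(s + (-5 - 8 + s)) = 1/(s + (-13 + s)) = 1/(-13 + 2*s))
-12992 + V(O) = -12992 + 1/(-13 + 2*(-62/3)) = -12992 + 1/(-13 - 124/3) = -12992 + 1/(-163/3) = -12992 - 3/163 = -2117699/163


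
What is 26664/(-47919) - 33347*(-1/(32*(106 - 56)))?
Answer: 518430831/25556800 ≈ 20.285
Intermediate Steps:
26664/(-47919) - 33347*(-1/(32*(106 - 56))) = 26664*(-1/47919) - 33347/((-32*50)) = -8888/15973 - 33347/(-1600) = -8888/15973 - 33347*(-1/1600) = -8888/15973 + 33347/1600 = 518430831/25556800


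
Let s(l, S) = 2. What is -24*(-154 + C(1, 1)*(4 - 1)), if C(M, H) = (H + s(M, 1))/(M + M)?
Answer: 3588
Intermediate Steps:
C(M, H) = (2 + H)/(2*M) (C(M, H) = (H + 2)/(M + M) = (2 + H)/((2*M)) = (2 + H)*(1/(2*M)) = (2 + H)/(2*M))
-24*(-154 + C(1, 1)*(4 - 1)) = -24*(-154 + ((1/2)*(2 + 1)/1)*(4 - 1)) = -24*(-154 + ((1/2)*1*3)*3) = -24*(-154 + (3/2)*3) = -24*(-154 + 9/2) = -24*(-299/2) = 3588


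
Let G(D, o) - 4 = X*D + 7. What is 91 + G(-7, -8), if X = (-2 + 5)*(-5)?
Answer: 207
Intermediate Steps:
X = -15 (X = 3*(-5) = -15)
G(D, o) = 11 - 15*D (G(D, o) = 4 + (-15*D + 7) = 4 + (7 - 15*D) = 11 - 15*D)
91 + G(-7, -8) = 91 + (11 - 15*(-7)) = 91 + (11 + 105) = 91 + 116 = 207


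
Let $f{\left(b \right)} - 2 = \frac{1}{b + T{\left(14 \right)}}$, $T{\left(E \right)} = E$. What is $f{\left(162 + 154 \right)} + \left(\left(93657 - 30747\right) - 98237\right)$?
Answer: $- \frac{11657249}{330} \approx -35325.0$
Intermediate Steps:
$f{\left(b \right)} = 2 + \frac{1}{14 + b}$ ($f{\left(b \right)} = 2 + \frac{1}{b + 14} = 2 + \frac{1}{14 + b}$)
$f{\left(162 + 154 \right)} + \left(\left(93657 - 30747\right) - 98237\right) = \frac{29 + 2 \left(162 + 154\right)}{14 + \left(162 + 154\right)} + \left(\left(93657 - 30747\right) - 98237\right) = \frac{29 + 2 \cdot 316}{14 + 316} + \left(62910 - 98237\right) = \frac{29 + 632}{330} - 35327 = \frac{1}{330} \cdot 661 - 35327 = \frac{661}{330} - 35327 = - \frac{11657249}{330}$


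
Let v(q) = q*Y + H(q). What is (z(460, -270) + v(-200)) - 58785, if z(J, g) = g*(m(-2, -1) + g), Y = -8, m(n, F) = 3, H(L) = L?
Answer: 14705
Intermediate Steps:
z(J, g) = g*(3 + g)
v(q) = -7*q (v(q) = q*(-8) + q = -8*q + q = -7*q)
(z(460, -270) + v(-200)) - 58785 = (-270*(3 - 270) - 7*(-200)) - 58785 = (-270*(-267) + 1400) - 58785 = (72090 + 1400) - 58785 = 73490 - 58785 = 14705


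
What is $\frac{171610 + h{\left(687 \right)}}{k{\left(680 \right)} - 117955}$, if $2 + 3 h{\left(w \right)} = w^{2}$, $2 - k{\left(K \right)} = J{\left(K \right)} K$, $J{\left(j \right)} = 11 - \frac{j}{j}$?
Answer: $- \frac{986797}{374259} \approx -2.6367$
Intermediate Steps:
$J{\left(j \right)} = 10$ ($J{\left(j \right)} = 11 - 1 = 10$)
$k{\left(K \right)} = 2 - 10 K$
$h{\left(w \right)} = - \frac{2}{3} + \frac{w^{2}}{3}$
$\frac{171610 + h{\left(687 \right)}}{k{\left(680 \right)} - 117955} = \frac{171610 - \left(\frac{2}{3} - \frac{687^{2}}{3}\right)}{\left(2 - 6800\right) - 117955} = \frac{171610 + \left(- \frac{2}{3} + \frac{1}{3} \cdot 471969\right)}{\left(2 - 6800\right) - 117955} = \frac{171610 + \left(- \frac{2}{3} + 157323\right)}{-6798 - 117955} = \frac{171610 + \frac{471967}{3}}{-124753} = \frac{986797}{3} \left(- \frac{1}{124753}\right) = - \frac{986797}{374259}$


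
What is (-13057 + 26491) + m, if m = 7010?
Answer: 20444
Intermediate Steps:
(-13057 + 26491) + m = (-13057 + 26491) + 7010 = 13434 + 7010 = 20444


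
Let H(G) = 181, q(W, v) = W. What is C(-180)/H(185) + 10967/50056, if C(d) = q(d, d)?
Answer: -7025053/9060136 ≈ -0.77538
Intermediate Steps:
C(d) = d
C(-180)/H(185) + 10967/50056 = -180/181 + 10967/50056 = -7025053/9060136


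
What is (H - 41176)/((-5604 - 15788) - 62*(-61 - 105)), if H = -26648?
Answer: 5652/925 ≈ 6.1103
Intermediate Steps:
(H - 41176)/((-5604 - 15788) - 62*(-61 - 105)) = (-26648 - 41176)/((-5604 - 15788) - 62*(-61 - 105)) = -67824/(-21392 - 62*(-166)) = -67824/(-21392 + 10292) = -67824/(-11100) = -67824*(-1/11100) = 5652/925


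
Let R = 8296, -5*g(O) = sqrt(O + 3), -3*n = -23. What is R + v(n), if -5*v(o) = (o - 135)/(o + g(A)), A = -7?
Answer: 110057186/13261 + 2292*I/13261 ≈ 8299.3 + 0.17284*I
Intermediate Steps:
n = 23/3 (n = -1/3*(-23) = 23/3 ≈ 7.6667)
g(O) = -sqrt(3 + O)/5 (g(O) = -sqrt(O + 3)/5 = -sqrt(3 + O)/5)
v(o) = -(-135 + o)/(5*(o - 2*I/5)) (v(o) = -(o - 135)/(5*(o - sqrt(3 - 7)/5)) = -(-135 + o)/(5*(o - 2*I/5)))
R + v(n) = 8296 + (135 - 1*23/3)/(-2*I + 5*(23/3)) = 8296 + (135 - 23/3)/(-2*I + 115/3) = 8296 + (382/3)/(115/3 - 2*I) = 8296 + (9*(115/3 + 2*I)/13261)*(382/3) = 8296 + 1146*(115/3 + 2*I)/13261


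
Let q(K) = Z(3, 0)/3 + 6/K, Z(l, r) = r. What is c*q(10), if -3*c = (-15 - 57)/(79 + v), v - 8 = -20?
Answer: 72/335 ≈ 0.21493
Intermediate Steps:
v = -12 (v = 8 - 20 = -12)
c = 24/67 (c = -(-15 - 57)/(3*(79 - 12)) = -(-24)/67 = -1/3*(-72/67) = 24/67 ≈ 0.35821)
q(K) = 6/K (q(K) = 0/3 + 6/K = 0*(1/3) + 6/K = 0 + 6/K = 6/K)
c*q(10) = 24*(6/10)/67 = 24*(6*(1/10))/67 = (24/67)*(3/5) = 72/335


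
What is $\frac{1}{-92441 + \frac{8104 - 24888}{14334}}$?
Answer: $- \frac{7167}{662533039} \approx -1.0818 \cdot 10^{-5}$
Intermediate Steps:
$\frac{1}{-92441 + \frac{8104 - 24888}{14334}} = \frac{1}{-92441 - \frac{8392}{7167}} = \frac{1}{- \frac{662533039}{7167}} = - \frac{7167}{662533039}$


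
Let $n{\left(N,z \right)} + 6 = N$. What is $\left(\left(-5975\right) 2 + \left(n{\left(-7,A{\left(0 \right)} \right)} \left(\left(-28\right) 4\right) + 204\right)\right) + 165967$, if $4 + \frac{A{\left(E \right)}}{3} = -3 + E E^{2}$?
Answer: $155677$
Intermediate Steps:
$A{\left(E \right)} = -21 + 3 E^{3}$ ($A{\left(E \right)} = -12 + 3 \left(-3 + E E^{2}\right) = -12 + 3 \left(-3 + E^{3}\right) = -12 + \left(-9 + 3 E^{3}\right) = -21 + 3 E^{3}$)
$n{\left(N,z \right)} = -6 + N$
$\left(\left(-5975\right) 2 + \left(n{\left(-7,A{\left(0 \right)} \right)} \left(\left(-28\right) 4\right) + 204\right)\right) + 165967 = \left(\left(-5975\right) 2 + \left(\left(-6 - 7\right) \left(\left(-28\right) 4\right) + 204\right)\right) + 165967 = \left(-11950 + \left(\left(-13\right) \left(-112\right) + 204\right)\right) + 165967 = \left(-11950 + \left(1456 + 204\right)\right) + 165967 = \left(-11950 + 1660\right) + 165967 = -10290 + 165967 = 155677$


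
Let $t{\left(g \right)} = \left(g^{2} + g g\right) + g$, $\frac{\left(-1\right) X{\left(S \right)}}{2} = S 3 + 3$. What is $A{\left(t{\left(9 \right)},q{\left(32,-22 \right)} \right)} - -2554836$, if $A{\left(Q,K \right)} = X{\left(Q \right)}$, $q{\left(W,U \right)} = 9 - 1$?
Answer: $2553804$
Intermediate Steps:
$q{\left(W,U \right)} = 8$ ($q{\left(W,U \right)} = 9 - 1 = 8$)
$X{\left(S \right)} = -6 - 6 S$ ($X{\left(S \right)} = - 2 \left(S 3 + 3\right) = - 2 \left(3 S + 3\right) = - 2 \left(3 + 3 S\right) = -6 - 6 S$)
$t{\left(g \right)} = g + 2 g^{2}$ ($t{\left(g \right)} = \left(g^{2} + g^{2}\right) + g = 2 g^{2} + g = g + 2 g^{2}$)
$A{\left(Q,K \right)} = -6 - 6 Q$
$A{\left(t{\left(9 \right)},q{\left(32,-22 \right)} \right)} - -2554836 = \left(-6 - 6 \cdot 9 \left(1 + 2 \cdot 9\right)\right) - -2554836 = \left(-6 - 6 \cdot 9 \left(1 + 18\right)\right) + 2554836 = \left(-6 - 6 \cdot 9 \cdot 19\right) + 2554836 = \left(-6 - 1026\right) + 2554836 = -1032 + 2554836 = 2553804$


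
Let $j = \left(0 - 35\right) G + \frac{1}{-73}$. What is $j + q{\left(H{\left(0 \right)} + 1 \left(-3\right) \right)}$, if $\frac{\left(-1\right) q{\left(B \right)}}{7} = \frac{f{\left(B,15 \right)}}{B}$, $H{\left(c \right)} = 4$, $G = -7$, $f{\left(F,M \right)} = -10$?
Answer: $\frac{22994}{73} \approx 314.99$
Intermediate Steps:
$q{\left(B \right)} = \frac{70}{B}$ ($q{\left(B \right)} = - 7 \left(- \frac{10}{B}\right) = \frac{70}{B}$)
$j = \frac{17884}{73}$ ($j = \left(0 - 35\right) \left(-7\right) + \frac{1}{-73} = \left(0 - 35\right) \left(-7\right) - \frac{1}{73} = \left(-35\right) \left(-7\right) - \frac{1}{73} = 245 - \frac{1}{73} = \frac{17884}{73} \approx 244.99$)
$j + q{\left(H{\left(0 \right)} + 1 \left(-3\right) \right)} = \frac{17884}{73} + \frac{70}{4 + 1 \left(-3\right)} = \frac{17884}{73} + \frac{70}{4 - 3} = \frac{17884}{73} + \frac{70}{1} = \frac{17884}{73} + 70 \cdot 1 = \frac{17884}{73} + 70 = \frac{22994}{73}$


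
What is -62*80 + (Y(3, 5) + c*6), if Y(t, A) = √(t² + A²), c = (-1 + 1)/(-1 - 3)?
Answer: -4960 + √34 ≈ -4954.2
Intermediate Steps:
c = 0 (c = 0/(-4) = 0*(-¼) = 0)
Y(t, A) = √(A² + t²)
-62*80 + (Y(3, 5) + c*6) = -62*80 + (√(5² + 3²) + 0*6) = -4960 + (√(25 + 9) + 0) = -4960 + (√34 + 0) = -4960 + √34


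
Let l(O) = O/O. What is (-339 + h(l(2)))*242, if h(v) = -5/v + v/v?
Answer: -83006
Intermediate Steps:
l(O) = 1
h(v) = 1 - 5/v (h(v) = -5/v + 1 = 1 - 5/v)
(-339 + h(l(2)))*242 = (-339 + (-5 + 1)/1)*242 = (-339 + 1*(-4))*242 = (-339 - 4)*242 = -343*242 = -83006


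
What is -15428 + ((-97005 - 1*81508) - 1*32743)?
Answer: -226684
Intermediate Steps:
-15428 + ((-97005 - 1*81508) - 1*32743) = -15428 + ((-97005 - 81508) - 32743) = -15428 + (-178513 - 32743) = -15428 - 211256 = -226684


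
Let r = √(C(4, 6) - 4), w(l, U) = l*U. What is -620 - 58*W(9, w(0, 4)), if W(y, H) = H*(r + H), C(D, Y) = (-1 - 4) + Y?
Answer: -620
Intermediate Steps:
C(D, Y) = -5 + Y
w(l, U) = U*l
r = I*√3 (r = √((-5 + 6) - 4) = √(1 - 4) = √(-3) = I*√3 ≈ 1.732*I)
W(y, H) = H*(H + I*√3) (W(y, H) = H*(I*√3 + H) = H*(H + I*√3))
-620 - 58*W(9, w(0, 4)) = -620 - 58*(4*0)*(4*0 + I*√3) = -620 - 58*0*(0 + I*√3) = -620 - 58*0*(I*√3) = -620 - 58*0 = -620 - 1*0 = -620 + 0 = -620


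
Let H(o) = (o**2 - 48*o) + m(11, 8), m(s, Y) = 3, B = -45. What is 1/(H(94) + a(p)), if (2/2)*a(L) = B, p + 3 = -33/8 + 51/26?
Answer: 1/4282 ≈ 0.00023354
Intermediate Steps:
p = -537/104 (p = -3 + (-33/8 + 51/26) = -3 - 225/104 = -537/104 ≈ -5.1635)
H(o) = 3 + o**2 - 48*o (H(o) = (o**2 - 48*o) + 3 = 3 + o**2 - 48*o)
a(L) = -45
1/(H(94) + a(p)) = 1/((3 + 94**2 - 48*94) - 45) = 1/((3 + 8836 - 4512) - 45) = 1/(4327 - 45) = 1/4282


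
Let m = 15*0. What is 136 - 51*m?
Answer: 136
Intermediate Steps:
m = 0
136 - 51*m = 136 - 51*0 = 136 + 0 = 136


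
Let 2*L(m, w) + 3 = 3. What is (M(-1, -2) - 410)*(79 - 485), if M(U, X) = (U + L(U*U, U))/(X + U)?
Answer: 498974/3 ≈ 1.6632e+5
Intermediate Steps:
L(m, w) = 0 (L(m, w) = -3/2 + (½)*3 = -3/2 + 3/2 = 0)
M(U, X) = U/(U + X) (M(U, X) = (U + 0)/(X + U) = U/(U + X))
(M(-1, -2) - 410)*(79 - 485) = (-1/(-1 - 2) - 410)*(79 - 485) = (-1/(-3) - 410)*(-406) = (-1*(-⅓) - 410)*(-406) = (⅓ - 410)*(-406) = -1229/3*(-406) = 498974/3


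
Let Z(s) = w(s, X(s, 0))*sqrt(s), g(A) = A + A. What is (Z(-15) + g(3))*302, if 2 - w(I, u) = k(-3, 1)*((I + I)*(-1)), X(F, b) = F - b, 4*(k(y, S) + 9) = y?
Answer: 1812 + 88939*I*sqrt(15) ≈ 1812.0 + 3.4446e+5*I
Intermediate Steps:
k(y, S) = -9 + y/4
g(A) = 2*A
w(I, u) = 2 - 39*I/2 (w(I, u) = 2 - (-9 + (1/4)*(-3))*(I + I)*(-1) = 2 - (-9 - 3/4)*(2*I)*(-1) = 2 - (-39)*(-2*I)/4 = 2 - 39*I/2)
Z(s) = sqrt(s)*(2 - 39*s/2) (Z(s) = (2 - 39*s/2)*sqrt(s) = sqrt(s)*(2 - 39*s/2))
(Z(-15) + g(3))*302 = (sqrt(-15)*(4 - 39*(-15))/2 + 2*3)*302 = ((I*sqrt(15))*(4 + 585)/2 + 6)*302 = ((1/2)*(I*sqrt(15))*589 + 6)*302 = (589*I*sqrt(15)/2 + 6)*302 = (6 + 589*I*sqrt(15)/2)*302 = 1812 + 88939*I*sqrt(15)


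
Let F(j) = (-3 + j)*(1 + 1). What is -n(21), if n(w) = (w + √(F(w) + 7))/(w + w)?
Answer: -½ - √43/42 ≈ -0.65613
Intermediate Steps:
F(j) = -6 + 2*j (F(j) = (-3 + j)*2 = -6 + 2*j)
n(w) = (w + √(1 + 2*w))/(2*w) (n(w) = (w + √((-6 + 2*w) + 7))/(w + w) = (w + √(1 + 2*w))/((2*w)) = (w + √(1 + 2*w))*(1/(2*w)) = (w + √(1 + 2*w))/(2*w))
-n(21) = -(21 + √(1 + 2*21))/(2*21) = -(21 + √(1 + 42))/(2*21) = -(21 + √43)/(2*21) = -(½ + √43/42) = -½ - √43/42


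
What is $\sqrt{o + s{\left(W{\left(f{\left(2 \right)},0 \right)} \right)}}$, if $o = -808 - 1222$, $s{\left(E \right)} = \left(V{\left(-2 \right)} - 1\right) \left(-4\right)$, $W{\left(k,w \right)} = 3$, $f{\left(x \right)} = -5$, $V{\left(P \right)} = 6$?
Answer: $5 i \sqrt{82} \approx 45.277 i$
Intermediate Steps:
$s{\left(E \right)} = -20$ ($s{\left(E \right)} = \left(6 - 1\right) \left(-4\right) = 5 \left(-4\right) = -20$)
$o = -2030$ ($o = -808 - 1222 = -2030$)
$\sqrt{o + s{\left(W{\left(f{\left(2 \right)},0 \right)} \right)}} = \sqrt{-2030 - 20} = \sqrt{-2050} = 5 i \sqrt{82}$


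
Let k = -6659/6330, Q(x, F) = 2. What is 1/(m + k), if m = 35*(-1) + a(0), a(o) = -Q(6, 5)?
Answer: -6330/240869 ≈ -0.026280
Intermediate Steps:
k = -6659/6330 (k = -6659*1/6330 = -6659/6330 ≈ -1.0520)
a(o) = -2 (a(o) = -1*2 = -2)
m = -37 (m = 35*(-1) - 2 = -35 - 2 = -37)
1/(m + k) = 1/(-37 - 6659/6330) = 1/(-240869/6330) = -6330/240869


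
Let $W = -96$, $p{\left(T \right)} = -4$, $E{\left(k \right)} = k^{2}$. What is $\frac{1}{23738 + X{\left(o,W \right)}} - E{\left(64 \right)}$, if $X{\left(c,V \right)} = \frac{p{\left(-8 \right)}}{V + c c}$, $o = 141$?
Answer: $- \frac{1923712291511}{469656326} \approx -4096.0$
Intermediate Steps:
$X{\left(c,V \right)} = - \frac{4}{V + c^{2}}$ ($X{\left(c,V \right)} = - \frac{4}{V + c c} = - \frac{4}{V + c^{2}}$)
$\frac{1}{23738 + X{\left(o,W \right)}} - E{\left(64 \right)} = \frac{1}{23738 - \frac{4}{-96 + 141^{2}}} - 64^{2} = \frac{1}{23738 - \frac{4}{-96 + 19881}} - 4096 = \frac{1}{23738 - \frac{4}{19785}} - 4096 = \frac{1}{\frac{469656326}{19785}} - 4096 = \frac{19785}{469656326} - 4096 = - \frac{1923712291511}{469656326}$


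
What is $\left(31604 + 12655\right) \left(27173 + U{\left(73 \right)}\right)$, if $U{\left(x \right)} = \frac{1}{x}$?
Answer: $\frac{87793480170}{73} \approx 1.2027 \cdot 10^{9}$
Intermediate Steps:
$\left(31604 + 12655\right) \left(27173 + U{\left(73 \right)}\right) = \left(31604 + 12655\right) \left(27173 + \frac{1}{73}\right) = 44259 \left(27173 + \frac{1}{73}\right) = 44259 \cdot \frac{1983630}{73} = \frac{87793480170}{73}$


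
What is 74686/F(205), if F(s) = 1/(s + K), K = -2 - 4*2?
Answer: 14563770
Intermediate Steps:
K = -10 (K = -2 - 8 = -10)
F(s) = 1/(-10 + s) (F(s) = 1/(s - 10) = 1/(-10 + s))
74686/F(205) = 74686/(1/(-10 + 205)) = 74686/(1/195) = 74686*195 = 14563770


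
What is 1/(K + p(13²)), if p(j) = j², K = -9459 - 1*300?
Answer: 1/18802 ≈ 5.3186e-5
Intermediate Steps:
K = -9759 (K = -9459 - 300 = -9759)
1/(K + p(13²)) = 1/(-9759 + (13²)²) = 1/(-9759 + 169²) = 1/(-9759 + 28561) = 1/18802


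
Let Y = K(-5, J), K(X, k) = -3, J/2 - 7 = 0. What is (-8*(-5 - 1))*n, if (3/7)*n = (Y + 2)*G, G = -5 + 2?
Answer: 336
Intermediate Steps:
J = 14 (J = 14 + 2*0 = 14 + 0 = 14)
G = -3
Y = -3
n = 7 (n = 7*((-3 + 2)*(-3))/3 = 7*(-1*(-3))/3 = (7/3)*3 = 7)
(-8*(-5 - 1))*n = -8*(-5 - 1)*7 = -8*(-6)*7 = 48*7 = 336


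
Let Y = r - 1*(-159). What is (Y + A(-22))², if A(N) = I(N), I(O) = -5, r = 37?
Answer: 36481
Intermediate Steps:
Y = 196 (Y = 37 - 1*(-159) = 37 + 159 = 196)
A(N) = -5
(Y + A(-22))² = (196 - 5)² = 191² = 36481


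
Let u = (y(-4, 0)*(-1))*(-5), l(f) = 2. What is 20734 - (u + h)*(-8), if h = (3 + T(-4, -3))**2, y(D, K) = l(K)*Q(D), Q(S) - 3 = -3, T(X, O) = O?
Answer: 20734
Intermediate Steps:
Q(S) = 0 (Q(S) = 3 - 3 = 0)
y(D, K) = 0 (y(D, K) = 2*0 = 0)
u = 0 (u = (0*(-1))*(-5) = 0*(-5) = 0)
h = 0 (h = (3 - 3)**2 = 0**2 = 0)
20734 - (u + h)*(-8) = 20734 - (0 + 0)*(-8) = 20734 - 0*(-8) = 20734 - 1*0 = 20734 + 0 = 20734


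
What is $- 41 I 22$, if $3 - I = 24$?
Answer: $18942$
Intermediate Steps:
$I = -21$ ($I = 3 - 24 = -21$)
$- 41 I 22 = \left(-41\right) \left(-21\right) 22 = 861 \cdot 22 = 18942$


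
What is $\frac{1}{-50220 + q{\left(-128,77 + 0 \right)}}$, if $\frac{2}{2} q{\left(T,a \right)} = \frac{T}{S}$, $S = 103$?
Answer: $- \frac{103}{5172788} \approx -1.9912 \cdot 10^{-5}$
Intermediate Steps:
$q{\left(T,a \right)} = \frac{T}{103}$
$\frac{1}{-50220 + q{\left(-128,77 + 0 \right)}} = \frac{1}{-50220 + \frac{1}{103} \left(-128\right)} = \frac{1}{-50220 - \frac{128}{103}} = \frac{1}{- \frac{5172788}{103}} = - \frac{103}{5172788}$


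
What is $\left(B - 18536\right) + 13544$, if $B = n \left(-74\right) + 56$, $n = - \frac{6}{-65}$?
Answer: $- \frac{321284}{65} \approx -4942.8$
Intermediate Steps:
$n = \frac{6}{65}$ ($n = \left(-6\right) \left(- \frac{1}{65}\right) = \frac{6}{65} \approx 0.092308$)
$B = \frac{3196}{65}$ ($B = \frac{6}{65} \left(-74\right) + 56 = - \frac{444}{65} + 56 = \frac{3196}{65} \approx 49.169$)
$\left(B - 18536\right) + 13544 = \left(\frac{3196}{65} - 18536\right) + 13544 = - \frac{1201644}{65} + 13544 = - \frac{321284}{65}$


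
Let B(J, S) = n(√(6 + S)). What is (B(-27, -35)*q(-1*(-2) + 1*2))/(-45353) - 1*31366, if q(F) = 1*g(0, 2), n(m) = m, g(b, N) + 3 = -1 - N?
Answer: -31366 + 6*I*√29/45353 ≈ -31366.0 + 0.00071243*I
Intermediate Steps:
g(b, N) = -4 - N (g(b, N) = -3 + (-1 - N) = -4 - N)
B(J, S) = √(6 + S)
q(F) = -6 (q(F) = 1*(-4 - 1*2) = 1*(-4 - 2) = 1*(-6) = -6)
(B(-27, -35)*q(-1*(-2) + 1*2))/(-45353) - 1*31366 = (√(6 - 35)*(-6))/(-45353) - 1*31366 = (√(-29)*(-6))*(-1/45353) - 31366 = ((I*√29)*(-6))*(-1/45353) - 31366 = -6*I*√29*(-1/45353) - 31366 = 6*I*√29/45353 - 31366 = -31366 + 6*I*√29/45353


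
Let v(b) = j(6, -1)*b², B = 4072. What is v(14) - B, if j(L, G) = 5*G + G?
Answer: -5248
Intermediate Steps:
j(L, G) = 6*G
v(b) = -6*b² (v(b) = (6*(-1))*b² = -6*b²)
v(14) - B = -6*14² - 1*4072 = -6*196 - 4072 = -1176 - 4072 = -5248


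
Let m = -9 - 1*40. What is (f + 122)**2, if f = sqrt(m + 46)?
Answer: (122 + I*sqrt(3))**2 ≈ 14881.0 + 422.62*I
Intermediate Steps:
m = -49 (m = -9 - 40 = -49)
f = I*sqrt(3) (f = sqrt(-49 + 46) = sqrt(-3) = I*sqrt(3) ≈ 1.732*I)
(f + 122)**2 = (I*sqrt(3) + 122)**2 = (122 + I*sqrt(3))**2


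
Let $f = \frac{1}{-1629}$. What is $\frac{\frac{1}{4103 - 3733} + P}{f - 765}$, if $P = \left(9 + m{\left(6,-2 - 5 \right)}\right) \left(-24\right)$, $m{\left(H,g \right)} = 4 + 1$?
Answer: $\frac{202515651}{461088820} \approx 0.43921$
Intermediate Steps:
$m{\left(H,g \right)} = 5$
$f = - \frac{1}{1629} \approx -0.00061387$
$P = -336$ ($P = \left(9 + 5\right) \left(-24\right) = 14 \left(-24\right) = -336$)
$\frac{\frac{1}{4103 - 3733} + P}{f - 765} = \frac{\frac{1}{4103 - 3733} - 336}{- \frac{1}{1629} - 765} = \frac{\frac{1}{370} - 336}{- \frac{1246186}{1629}} = \left(\frac{1}{370} - 336\right) \left(- \frac{1629}{1246186}\right) = \left(- \frac{124319}{370}\right) \left(- \frac{1629}{1246186}\right) = \frac{202515651}{461088820}$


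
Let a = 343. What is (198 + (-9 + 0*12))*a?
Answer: 64827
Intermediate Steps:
(198 + (-9 + 0*12))*a = (198 + (-9 + 0*12))*343 = (198 + (-9 + 0))*343 = (198 - 9)*343 = 189*343 = 64827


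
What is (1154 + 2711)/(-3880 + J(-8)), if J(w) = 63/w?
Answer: -30920/31103 ≈ -0.99412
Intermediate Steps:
(1154 + 2711)/(-3880 + J(-8)) = (1154 + 2711)/(-3880 + 63/(-8)) = 3865/(-3880 + 63*(-⅛)) = 3865/(-3880 - 63/8) = 3865/(-31103/8) = 3865*(-8/31103) = -30920/31103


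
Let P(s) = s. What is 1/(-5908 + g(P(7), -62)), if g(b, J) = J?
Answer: -1/5970 ≈ -0.00016750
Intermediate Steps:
1/(-5908 + g(P(7), -62)) = 1/(-5908 - 62) = 1/(-5970) = -1/5970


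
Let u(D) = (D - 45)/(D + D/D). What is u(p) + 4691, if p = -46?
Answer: 211186/45 ≈ 4693.0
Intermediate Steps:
u(D) = (-45 + D)/(1 + D) (u(D) = (-45 + D)/(D + 1) = (-45 + D)/(1 + D))
u(p) + 4691 = (-45 - 46)/(1 - 46) + 4691 = -91/(-45) + 4691 = -1/45*(-91) + 4691 = 91/45 + 4691 = 211186/45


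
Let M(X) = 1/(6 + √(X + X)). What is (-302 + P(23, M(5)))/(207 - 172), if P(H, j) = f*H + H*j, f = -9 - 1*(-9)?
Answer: -551/65 - 23*√10/910 ≈ -8.5569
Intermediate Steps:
M(X) = 1/(6 + √2*√X) (M(X) = 1/(6 + √(2*X)) = 1/(6 + √2*√X))
f = 0 (f = -9 + 9 = 0)
P(H, j) = H*j (P(H, j) = 0*H + H*j = 0 + H*j = H*j)
(-302 + P(23, M(5)))/(207 - 172) = (-302 + 23/(6 + √2*√5))/(207 - 172) = (-302 + 23/(6 + √10))/35 = (-302 + 23/(6 + √10))*(1/35) = -302/35 + 23/(35*(6 + √10))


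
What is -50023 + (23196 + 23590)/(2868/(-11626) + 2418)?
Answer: -351385642091/7027200 ≈ -50004.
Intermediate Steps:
-50023 + (23196 + 23590)/(2868/(-11626) + 2418) = -50023 + 46786/(2868*(-1/11626) + 2418) = -50023 + 46786/(-1434/5813 + 2418) = -50023 + 46786/(14054400/5813) = -50023 + 46786*(5813/14054400) = -50023 + 135983509/7027200 = -351385642091/7027200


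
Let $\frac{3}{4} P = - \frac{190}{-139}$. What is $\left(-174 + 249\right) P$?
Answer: $\frac{19000}{139} \approx 136.69$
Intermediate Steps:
$P = \frac{760}{417}$ ($P = \frac{4 \left(- \frac{190}{-139}\right)}{3} = \frac{4 \left(- \frac{190 \left(-1\right)}{139}\right)}{3} = \frac{4 \left(\left(-1\right) \left(- \frac{190}{139}\right)\right)}{3} = \frac{4}{3} \cdot \frac{190}{139} = \frac{760}{417} \approx 1.8225$)
$\left(-174 + 249\right) P = \left(-174 + 249\right) \frac{760}{417} = 75 \cdot \frac{760}{417} = \frac{19000}{139}$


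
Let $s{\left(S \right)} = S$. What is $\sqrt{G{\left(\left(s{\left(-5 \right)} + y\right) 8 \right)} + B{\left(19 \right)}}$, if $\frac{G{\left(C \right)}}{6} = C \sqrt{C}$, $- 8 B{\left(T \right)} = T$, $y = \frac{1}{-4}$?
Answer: $\frac{\sqrt{-38 - 4032 i \sqrt{42}}}{4} \approx 28.555 - 28.597 i$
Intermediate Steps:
$y = - \frac{1}{4} \approx -0.25$
$B{\left(T \right)} = - \frac{T}{8}$
$G{\left(C \right)} = 6 C^{\frac{3}{2}}$ ($G{\left(C \right)} = 6 C \sqrt{C} = 6 C^{\frac{3}{2}}$)
$\sqrt{G{\left(\left(s{\left(-5 \right)} + y\right) 8 \right)} + B{\left(19 \right)}} = \sqrt{6 \left(\left(-5 - \frac{1}{4}\right) 8\right)^{\frac{3}{2}} - \frac{19}{8}} = \sqrt{6 \left(\left(- \frac{21}{4}\right) 8\right)^{\frac{3}{2}} - \frac{19}{8}} = \sqrt{6 \left(-42\right)^{\frac{3}{2}} - \frac{19}{8}} = \sqrt{6 \left(- 42 i \sqrt{42}\right) - \frac{19}{8}} = \sqrt{- 252 i \sqrt{42} - \frac{19}{8}} = \sqrt{- \frac{19}{8} - 252 i \sqrt{42}}$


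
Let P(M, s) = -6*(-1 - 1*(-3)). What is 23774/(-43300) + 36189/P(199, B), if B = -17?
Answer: -130605749/43300 ≈ -3016.3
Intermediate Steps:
P(M, s) = -12 (P(M, s) = -6*(-1 + 3) = -6*2 = -12)
23774/(-43300) + 36189/P(199, B) = 23774/(-43300) + 36189/(-12) = 23774*(-1/43300) + 36189*(-1/12) = -11887/21650 - 12063/4 = -130605749/43300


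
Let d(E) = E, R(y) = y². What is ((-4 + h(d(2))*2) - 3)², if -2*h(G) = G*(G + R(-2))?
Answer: 361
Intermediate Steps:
h(G) = -G*(4 + G)/2 (h(G) = -G*(G + (-2)²)/2 = -G*(G + 4)/2 = -G*(4 + G)/2)
((-4 + h(d(2))*2) - 3)² = ((-4 - ½*2*(4 + 2)*2) - 3)² = ((-4 - ½*2*6*2) - 3)² = ((-4 - 6*2) - 3)² = ((-4 - 12) - 3)² = (-16 - 3)² = (-19)² = 361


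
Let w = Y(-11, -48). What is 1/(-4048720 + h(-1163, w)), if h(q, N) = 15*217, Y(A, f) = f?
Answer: -1/4045465 ≈ -2.4719e-7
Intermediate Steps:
w = -48
h(q, N) = 3255
1/(-4048720 + h(-1163, w)) = 1/(-4048720 + 3255) = 1/(-4045465) = -1/4045465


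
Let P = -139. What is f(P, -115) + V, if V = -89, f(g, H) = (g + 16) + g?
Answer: -351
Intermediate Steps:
f(g, H) = 16 + 2*g (f(g, H) = (16 + g) + g = 16 + 2*g)
f(P, -115) + V = (16 + 2*(-139)) - 89 = (16 - 278) - 89 = -262 - 89 = -351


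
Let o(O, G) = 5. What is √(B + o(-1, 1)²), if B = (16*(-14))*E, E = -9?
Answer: √2041 ≈ 45.177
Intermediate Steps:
B = 2016 (B = (16*(-14))*(-9) = -224*(-9) = 2016)
√(B + o(-1, 1)²) = √(2016 + 5²) = √(2016 + 25) = √2041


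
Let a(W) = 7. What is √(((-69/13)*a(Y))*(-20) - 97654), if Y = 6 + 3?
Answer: I*√16377946/13 ≈ 311.31*I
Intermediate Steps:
Y = 9
√(((-69/13)*a(Y))*(-20) - 97654) = √((-69/13*7)*(-20) - 97654) = √((-69*1/13*7)*(-20) - 97654) = √(-69/13*7*(-20) - 97654) = √(-483/13*(-20) - 97654) = √(9660/13 - 97654) = √(-1259842/13) = I*√16377946/13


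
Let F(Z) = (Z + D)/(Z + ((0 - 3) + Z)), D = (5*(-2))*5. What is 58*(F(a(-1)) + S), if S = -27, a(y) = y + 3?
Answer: -4350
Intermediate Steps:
a(y) = 3 + y
D = -50 (D = -10*5 = -50)
F(Z) = (-50 + Z)/(-3 + 2*Z) (F(Z) = (Z - 50)/(Z + ((0 - 3) + Z)) = (-50 + Z)/(Z + (-3 + Z)) = (-50 + Z)/(-3 + 2*Z))
58*(F(a(-1)) + S) = 58*((-50 + (3 - 1))/(-3 + 2*(3 - 1)) - 27) = 58*((-50 + 2)/(-3 + 2*2) - 27) = 58*(-48/(-3 + 4) - 27) = 58*(-48/1 - 27) = 58*(1*(-48) - 27) = 58*(-48 - 27) = 58*(-75) = -4350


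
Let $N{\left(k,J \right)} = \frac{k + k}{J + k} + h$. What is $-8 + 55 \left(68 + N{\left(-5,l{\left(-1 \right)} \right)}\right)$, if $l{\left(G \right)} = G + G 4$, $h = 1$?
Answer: $3842$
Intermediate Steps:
$l{\left(G \right)} = 5 G$ ($l{\left(G \right)} = G + 4 G = 5 G$)
$N{\left(k,J \right)} = 1 + \frac{2 k}{J + k}$ ($N{\left(k,J \right)} = \frac{k + k}{J + k} + 1 = \frac{2 k}{J + k} + 1 = 1 + \frac{2 k}{J + k}$)
$-8 + 55 \left(68 + N{\left(-5,l{\left(-1 \right)} \right)}\right) = -8 + 55 \left(68 + \frac{5 \left(-1\right) + 3 \left(-5\right)}{5 \left(-1\right) - 5}\right) = -8 + 55 \left(68 + \frac{-5 - 15}{-5 - 5}\right) = -8 + 55 \left(68 + \frac{1}{-10} \left(-20\right)\right) = -8 + 55 \left(68 - -2\right) = -8 + 55 \left(68 + 2\right) = -8 + 55 \cdot 70 = -8 + 3850 = 3842$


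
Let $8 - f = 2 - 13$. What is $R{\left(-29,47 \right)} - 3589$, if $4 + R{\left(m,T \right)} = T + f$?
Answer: $-3527$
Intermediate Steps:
$f = 19$ ($f = 8 - \left(2 - 13\right) = 8 - -11 = 8 + 11 = 19$)
$R{\left(m,T \right)} = 15 + T$ ($R{\left(m,T \right)} = -4 + \left(T + 19\right) = -4 + \left(19 + T\right) = 15 + T$)
$R{\left(-29,47 \right)} - 3589 = \left(15 + 47\right) - 3589 = 62 - 3589 = -3527$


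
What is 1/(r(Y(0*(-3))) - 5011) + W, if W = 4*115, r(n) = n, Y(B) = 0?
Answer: 2305059/5011 ≈ 460.00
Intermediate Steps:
W = 460
1/(r(Y(0*(-3))) - 5011) + W = 1/(0 - 5011) + 460 = 1/(-5011) + 460 = -1/5011 + 460 = 2305059/5011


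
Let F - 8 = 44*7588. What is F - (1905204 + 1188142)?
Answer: -2759466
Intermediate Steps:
F = 333880 (F = 8 + 44*7588 = 8 + 333872 = 333880)
F - (1905204 + 1188142) = 333880 - (1905204 + 1188142) = 333880 - 1*3093346 = 333880 - 3093346 = -2759466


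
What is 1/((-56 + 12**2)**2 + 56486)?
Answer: 1/64230 ≈ 1.5569e-5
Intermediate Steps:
1/((-56 + 12**2)**2 + 56486) = 1/((-56 + 144)**2 + 56486) = 1/(88**2 + 56486) = 1/(7744 + 56486) = 1/64230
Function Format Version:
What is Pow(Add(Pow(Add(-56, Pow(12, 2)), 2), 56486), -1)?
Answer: Rational(1, 64230) ≈ 1.5569e-5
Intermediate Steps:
Pow(Add(Pow(Add(-56, Pow(12, 2)), 2), 56486), -1) = Pow(Add(Pow(Add(-56, 144), 2), 56486), -1) = Pow(Add(Pow(88, 2), 56486), -1) = Pow(Add(7744, 56486), -1) = Pow(64230, -1) = Rational(1, 64230)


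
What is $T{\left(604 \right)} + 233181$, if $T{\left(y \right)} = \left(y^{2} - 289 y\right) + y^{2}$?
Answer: $788257$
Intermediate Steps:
$T{\left(y \right)} = - 289 y + 2 y^{2}$
$T{\left(604 \right)} + 233181 = 604 \left(-289 + 2 \cdot 604\right) + 233181 = 604 \left(-289 + 1208\right) + 233181 = 604 \cdot 919 + 233181 = 555076 + 233181 = 788257$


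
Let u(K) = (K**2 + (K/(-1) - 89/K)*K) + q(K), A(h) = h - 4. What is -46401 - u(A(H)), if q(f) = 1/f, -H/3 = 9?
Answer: -1435671/31 ≈ -46312.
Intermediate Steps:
H = -27 (H = -3*9 = -27)
A(h) = -4 + h
u(K) = 1/K + K**2 + K*(-K - 89/K) (u(K) = (K**2 + (K/(-1) - 89/K)*K) + 1/K = (K**2 + (K*(-1) - 89/K)*K) + 1/K = (K**2 + (-K - 89/K)*K) + 1/K = (K**2 + K*(-K - 89/K)) + 1/K = 1/K + K**2 + K*(-K - 89/K))
-46401 - u(A(H)) = -46401 - (-89 + 1/(-4 - 27)) = -46401 - (-89 + 1/(-31)) = -46401 - (-89 - 1/31) = -46401 - 1*(-2760/31) = -46401 + 2760/31 = -1435671/31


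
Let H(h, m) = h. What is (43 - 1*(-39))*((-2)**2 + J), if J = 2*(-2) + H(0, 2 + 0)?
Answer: 0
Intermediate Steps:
J = -4 (J = 2*(-2) + 0 = -4 + 0 = -4)
(43 - 1*(-39))*((-2)**2 + J) = (43 - 1*(-39))*((-2)**2 - 4) = (43 + 39)*(4 - 4) = 82*0 = 0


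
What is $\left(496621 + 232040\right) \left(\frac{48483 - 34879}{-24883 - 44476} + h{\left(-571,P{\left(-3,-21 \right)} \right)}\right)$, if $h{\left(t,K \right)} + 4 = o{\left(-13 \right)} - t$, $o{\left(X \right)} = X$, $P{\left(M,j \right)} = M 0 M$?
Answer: $\frac{27988803153402}{69359} \approx 4.0354 \cdot 10^{8}$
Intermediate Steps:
$P{\left(M,j \right)} = 0$ ($P{\left(M,j \right)} = 0 M = 0$)
$h{\left(t,K \right)} = -17 - t$ ($h{\left(t,K \right)} = -4 - \left(13 + t\right) = -17 - t$)
$\left(496621 + 232040\right) \left(\frac{48483 - 34879}{-24883 - 44476} + h{\left(-571,P{\left(-3,-21 \right)} \right)}\right) = \left(496621 + 232040\right) \left(\frac{48483 - 34879}{-24883 - 44476} - -554\right) = 728661 \left(\frac{13604}{-69359} + \left(-17 + 571\right)\right) = 728661 \left(13604 \left(- \frac{1}{69359}\right) + 554\right) = 728661 \left(- \frac{13604}{69359} + 554\right) = 728661 \cdot \frac{38411282}{69359} = \frac{27988803153402}{69359}$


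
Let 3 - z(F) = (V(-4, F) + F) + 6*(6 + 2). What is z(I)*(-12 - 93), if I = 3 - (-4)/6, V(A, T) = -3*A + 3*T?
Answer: 7525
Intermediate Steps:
I = 11/3 (I = 3 - (-4)/6 = 3 - 1*(-2/3) = 3 + 2/3 = 11/3 ≈ 3.6667)
z(F) = -57 - 4*F (z(F) = 3 - (((-3*(-4) + 3*F) + F) + 6*(6 + 2)) = 3 - (((12 + 3*F) + F) + 6*8) = 3 - ((12 + 4*F) + 48) = 3 - (60 + 4*F) = 3 + (-60 - 4*F) = -57 - 4*F)
z(I)*(-12 - 93) = (-57 - 4*11/3)*(-12 - 93) = (-57 - 44/3)*(-105) = -215/3*(-105) = 7525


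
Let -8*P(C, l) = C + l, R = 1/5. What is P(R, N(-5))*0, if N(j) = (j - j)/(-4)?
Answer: 0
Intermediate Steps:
N(j) = 0 (N(j) = 0*(-¼) = 0)
R = ⅕ ≈ 0.20000
P(C, l) = -C/8 - l/8 (P(C, l) = -(C + l)/8 = -C/8 - l/8)
P(R, N(-5))*0 = (-⅛*⅕ - ⅛*0)*0 = (-1/40 + 0)*0 = -1/40*0 = 0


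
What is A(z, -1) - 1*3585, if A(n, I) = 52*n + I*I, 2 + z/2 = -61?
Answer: -10136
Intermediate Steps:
z = -126 (z = -4 + 2*(-61) = -4 - 122 = -126)
A(n, I) = I² + 52*n (A(n, I) = 52*n + I² = I² + 52*n)
A(z, -1) - 1*3585 = ((-1)² + 52*(-126)) - 1*3585 = (1 - 6552) - 3585 = -6551 - 3585 = -10136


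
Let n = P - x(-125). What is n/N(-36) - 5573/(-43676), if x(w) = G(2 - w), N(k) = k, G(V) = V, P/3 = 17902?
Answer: -146244736/98271 ≈ -1488.2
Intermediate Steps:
P = 53706 (P = 3*17902 = 53706)
x(w) = 2 - w
n = 53579 (n = 53706 - (2 - 1*(-125)) = 53706 - (2 + 125) = 53706 - 1*127 = 53706 - 127 = 53579)
n/N(-36) - 5573/(-43676) = 53579/(-36) - 5573/(-43676) = 53579*(-1/36) - 5573*(-1/43676) = -53579/36 + 5573/43676 = -146244736/98271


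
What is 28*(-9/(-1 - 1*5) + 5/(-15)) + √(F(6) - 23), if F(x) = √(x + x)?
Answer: 98/3 + √(-23 + 2*√3) ≈ 32.667 + 4.4199*I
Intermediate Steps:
F(x) = √2*√x (F(x) = √(2*x) = √2*√x)
28*(-9/(-1 - 1*5) + 5/(-15)) + √(F(6) - 23) = 28*(-9/(-1 - 1*5) + 5/(-15)) + √(√2*√6 - 23) = 28*(-9/(-1 - 5) + 5*(-1/15)) + √(2*√3 - 23) = 28*(-9/(-6) - ⅓) + √(-23 + 2*√3) = 28*(-9*(-⅙) - ⅓) + √(-23 + 2*√3) = 28*(3/2 - ⅓) + √(-23 + 2*√3) = 28*(7/6) + √(-23 + 2*√3) = 98/3 + √(-23 + 2*√3)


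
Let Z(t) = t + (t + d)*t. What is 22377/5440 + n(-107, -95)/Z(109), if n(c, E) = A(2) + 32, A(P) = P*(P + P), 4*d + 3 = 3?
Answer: 26851783/6522560 ≈ 4.1168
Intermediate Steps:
d = 0 (d = -¾ + (¼)*3 = -¾ + ¾ = 0)
A(P) = 2*P² (A(P) = P*(2*P) = 2*P²)
Z(t) = t + t² (Z(t) = t + (t + 0)*t = t + t*t = t + t²)
n(c, E) = 40 (n(c, E) = 2*2² + 32 = 2*4 + 32 = 8 + 32 = 40)
22377/5440 + n(-107, -95)/Z(109) = 22377/5440 + 40/((109*(1 + 109))) = 22377*(1/5440) + 40/((109*110)) = 22377/5440 + 40/11990 = 22377/5440 + 40*(1/11990) = 22377/5440 + 4/1199 = 26851783/6522560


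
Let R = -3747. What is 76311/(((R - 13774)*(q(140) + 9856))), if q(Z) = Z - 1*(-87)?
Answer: -25437/58888081 ≈ -0.00043195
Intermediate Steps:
q(Z) = 87 + Z (q(Z) = Z + 87 = 87 + Z)
76311/(((R - 13774)*(q(140) + 9856))) = 76311/(((-3747 - 13774)*((87 + 140) + 9856))) = 76311/((-17521*(227 + 9856))) = 76311/((-17521*10083)) = 76311/(-176664243) = 76311*(-1/176664243) = -25437/58888081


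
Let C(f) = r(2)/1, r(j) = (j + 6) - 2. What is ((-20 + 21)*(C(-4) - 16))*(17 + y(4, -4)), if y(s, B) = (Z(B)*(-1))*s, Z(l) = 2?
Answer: -90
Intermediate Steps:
r(j) = 4 + j (r(j) = (6 + j) - 2 = 4 + j)
C(f) = 6 (C(f) = (4 + 2)/1 = 6*1 = 6)
y(s, B) = -2*s (y(s, B) = (2*(-1))*s = -2*s)
((-20 + 21)*(C(-4) - 16))*(17 + y(4, -4)) = ((-20 + 21)*(6 - 16))*(17 - 2*4) = (1*(-10))*(17 - 8) = -10*9 = -90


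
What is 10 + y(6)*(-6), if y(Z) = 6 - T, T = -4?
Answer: -50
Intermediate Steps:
y(Z) = 10 (y(Z) = 6 - 1*(-4) = 6 + 4 = 10)
10 + y(6)*(-6) = 10 + 10*(-6) = 10 - 60 = -50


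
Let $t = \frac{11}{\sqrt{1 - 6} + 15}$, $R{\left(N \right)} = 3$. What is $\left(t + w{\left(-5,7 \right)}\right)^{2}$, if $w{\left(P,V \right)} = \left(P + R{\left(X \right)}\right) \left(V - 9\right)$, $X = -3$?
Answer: $\frac{58831}{2645} - \frac{2387 i \sqrt{5}}{5290} \approx 22.242 - 1.009 i$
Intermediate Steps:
$w{\left(P,V \right)} = \left(-9 + V\right) \left(3 + P\right)$ ($w{\left(P,V \right)} = \left(P + 3\right) \left(V - 9\right) = \left(3 + P\right) \left(-9 + V\right) = \left(-9 + V\right) \left(3 + P\right)$)
$t = \frac{11}{15 + i \sqrt{5}}$ ($t = \frac{11}{\sqrt{-5} + 15} = \frac{11}{i \sqrt{5} + 15} = \frac{11}{15 + i \sqrt{5}} \approx 0.71739 - 0.10694 i$)
$\left(t + w{\left(-5,7 \right)}\right)^{2} = \left(\left(\frac{33}{46} - \frac{11 i \sqrt{5}}{230}\right) - -4\right)^{2} = \left(\left(\frac{33}{46} - \frac{11 i \sqrt{5}}{230}\right) + \left(-27 + 45 + 21 - 35\right)\right)^{2} = \left(\left(\frac{33}{46} - \frac{11 i \sqrt{5}}{230}\right) + 4\right)^{2} = \left(\frac{217}{46} - \frac{11 i \sqrt{5}}{230}\right)^{2}$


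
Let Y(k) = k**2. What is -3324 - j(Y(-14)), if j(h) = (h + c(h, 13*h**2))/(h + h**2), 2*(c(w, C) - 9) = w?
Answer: -128346591/38612 ≈ -3324.0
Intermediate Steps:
c(w, C) = 9 + w/2
j(h) = (9 + 3*h/2)/(h + h**2) (j(h) = (h + (9 + h/2))/(h + h**2) = (9 + 3*h/2)/(h + h**2))
-3324 - j(Y(-14)) = -3324 - 3*(6 + (-14)**2)/(2*((-14)**2)*(1 + (-14)**2)) = -3324 - 3*(6 + 196)/(2*196*(1 + 196)) = -3324 - 3*202/(2*196*197) = -3324 - 1*303/38612 = -3324 - 303/38612 = -128346591/38612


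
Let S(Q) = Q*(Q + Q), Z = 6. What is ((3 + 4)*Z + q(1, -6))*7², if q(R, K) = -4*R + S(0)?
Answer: 1862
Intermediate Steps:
S(Q) = 2*Q² (S(Q) = Q*(2*Q) = 2*Q²)
q(R, K) = -4*R (q(R, K) = -4*R + 2*0² = -4*R + 2*0 = -4*R + 0 = -4*R)
((3 + 4)*Z + q(1, -6))*7² = ((3 + 4)*6 - 4*1)*7² = (7*6 - 4)*49 = (42 - 4)*49 = 38*49 = 1862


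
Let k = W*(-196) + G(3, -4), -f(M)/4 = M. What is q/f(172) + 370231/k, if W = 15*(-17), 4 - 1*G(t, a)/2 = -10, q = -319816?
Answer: 1015504841/2150344 ≈ 472.25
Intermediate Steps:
f(M) = -4*M
G(t, a) = 28 (G(t, a) = 8 - 2*(-10) = 8 + 20 = 28)
W = -255
k = 50008 (k = -255*(-196) + 28 = 49980 + 28 = 50008)
q/f(172) + 370231/k = -319816/((-4*172)) + 370231/50008 = -319816/(-688) + 370231*(1/50008) = -319816*(-1/688) + 370231/50008 = 39977/86 + 370231/50008 = 1015504841/2150344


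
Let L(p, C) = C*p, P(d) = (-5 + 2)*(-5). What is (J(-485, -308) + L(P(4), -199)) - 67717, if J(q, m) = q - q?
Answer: -70702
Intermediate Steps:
J(q, m) = 0
P(d) = 15 (P(d) = -3*(-5) = 15)
(J(-485, -308) + L(P(4), -199)) - 67717 = (0 - 199*15) - 67717 = (0 - 2985) - 67717 = -2985 - 67717 = -70702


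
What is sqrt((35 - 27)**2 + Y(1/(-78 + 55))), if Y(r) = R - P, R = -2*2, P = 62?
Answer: I*sqrt(2) ≈ 1.4142*I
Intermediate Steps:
R = -4
Y(r) = -66 (Y(r) = -4 - 1*62 = -4 - 62 = -66)
sqrt((35 - 27)**2 + Y(1/(-78 + 55))) = sqrt((35 - 27)**2 - 66) = sqrt(8**2 - 66) = sqrt(64 - 66) = sqrt(-2) = I*sqrt(2)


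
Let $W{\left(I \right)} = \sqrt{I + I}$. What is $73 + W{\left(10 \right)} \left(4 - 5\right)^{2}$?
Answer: $73 + 2 \sqrt{5} \approx 77.472$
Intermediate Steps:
$W{\left(I \right)} = \sqrt{2} \sqrt{I}$ ($W{\left(I \right)} = \sqrt{2 I} = \sqrt{2} \sqrt{I}$)
$73 + W{\left(10 \right)} \left(4 - 5\right)^{2} = 73 + \sqrt{2} \sqrt{10} \left(4 - 5\right)^{2} = 73 + 2 \sqrt{5} \left(-1\right)^{2} = 73 + 2 \sqrt{5} \cdot 1 = 73 + 2 \sqrt{5}$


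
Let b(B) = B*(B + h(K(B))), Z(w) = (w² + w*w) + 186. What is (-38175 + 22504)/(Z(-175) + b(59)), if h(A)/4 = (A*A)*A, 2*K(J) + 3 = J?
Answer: -15671/5245589 ≈ -0.0029875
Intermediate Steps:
K(J) = -3/2 + J/2
h(A) = 4*A³ (h(A) = 4*((A*A)*A) = 4*(A²*A) = 4*A³)
Z(w) = 186 + 2*w² (Z(w) = (w² + w²) + 186 = 2*w² + 186 = 186 + 2*w²)
b(B) = B*(B + 4*(-3/2 + B/2)³)
(-38175 + 22504)/(Z(-175) + b(59)) = (-38175 + 22504)/((186 + 2*(-175)²) + (½)*59*((-3 + 59)³ + 2*59)) = -15671/((186 + 2*30625) + (½)*59*(56³ + 118)) = -15671/((186 + 61250) + (½)*59*(175616 + 118)) = -15671/(61436 + (½)*59*175734) = -15671/(61436 + 5184153) = -15671/5245589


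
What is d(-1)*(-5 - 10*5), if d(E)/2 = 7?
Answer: -770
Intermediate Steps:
d(E) = 14 (d(E) = 2*7 = 14)
d(-1)*(-5 - 10*5) = 14*(-5 - 10*5) = 14*(-5 - 50) = 14*(-55) = -770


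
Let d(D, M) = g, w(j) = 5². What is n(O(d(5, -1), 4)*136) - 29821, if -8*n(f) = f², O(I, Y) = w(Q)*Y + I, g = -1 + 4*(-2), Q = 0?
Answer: -19175493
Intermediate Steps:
g = -9 (g = -1 - 8 = -9)
w(j) = 25
d(D, M) = -9
O(I, Y) = I + 25*Y (O(I, Y) = 25*Y + I = I + 25*Y)
n(f) = -f²/8
n(O(d(5, -1), 4)*136) - 29821 = -18496*(-9 + 25*4)²/8 - 29821 = -18496*(-9 + 100)²/8 - 29821 = -(91*136)²/8 - 29821 = -⅛*12376² - 29821 = -⅛*153165376 - 29821 = -19145672 - 29821 = -19175493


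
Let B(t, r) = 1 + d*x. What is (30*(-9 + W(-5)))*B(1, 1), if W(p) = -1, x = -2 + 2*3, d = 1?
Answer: -1500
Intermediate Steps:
x = 4 (x = -2 + 6 = 4)
B(t, r) = 5 (B(t, r) = 1 + 1*4 = 1 + 4 = 5)
(30*(-9 + W(-5)))*B(1, 1) = (30*(-9 - 1))*5 = (30*(-10))*5 = -300*5 = -1500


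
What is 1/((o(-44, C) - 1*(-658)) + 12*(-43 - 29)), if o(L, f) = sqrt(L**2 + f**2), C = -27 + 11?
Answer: -103/20122 - sqrt(137)/10061 ≈ -0.0062822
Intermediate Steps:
C = -16
1/((o(-44, C) - 1*(-658)) + 12*(-43 - 29)) = 1/((sqrt((-44)**2 + (-16)**2) - 1*(-658)) + 12*(-43 - 29)) = 1/((sqrt(1936 + 256) + 658) + 12*(-72)) = 1/((sqrt(2192) + 658) - 864) = 1/((4*sqrt(137) + 658) - 864) = 1/((658 + 4*sqrt(137)) - 864) = 1/(-206 + 4*sqrt(137))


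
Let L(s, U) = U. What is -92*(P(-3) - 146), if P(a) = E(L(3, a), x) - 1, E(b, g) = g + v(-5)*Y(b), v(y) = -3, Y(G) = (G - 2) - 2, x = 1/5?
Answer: 57868/5 ≈ 11574.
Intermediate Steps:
x = 1/5 ≈ 0.20000
Y(G) = -4 + G (Y(G) = (-2 + G) - 2 = -4 + G)
E(b, g) = 12 + g - 3*b (E(b, g) = g - 3*(-4 + b) = g + (12 - 3*b) = 12 + g - 3*b)
P(a) = 56/5 - 3*a (P(a) = (12 + 1/5 - 3*a) - 1 = (61/5 - 3*a) - 1 = 56/5 - 3*a)
-92*(P(-3) - 146) = -92*((56/5 - 3*(-3)) - 146) = -92*((56/5 + 9) - 146) = -92*(101/5 - 146) = -92*(-629/5) = 57868/5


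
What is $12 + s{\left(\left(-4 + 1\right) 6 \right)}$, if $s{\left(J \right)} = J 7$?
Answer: $-114$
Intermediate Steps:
$s{\left(J \right)} = 7 J$
$12 + s{\left(\left(-4 + 1\right) 6 \right)} = 12 + 7 \left(-4 + 1\right) 6 = 12 + 7 \left(\left(-3\right) 6\right) = 12 + 7 \left(-18\right) = 12 - 126 = -114$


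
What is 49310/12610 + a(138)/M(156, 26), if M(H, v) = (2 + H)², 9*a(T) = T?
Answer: 184675229/47219406 ≈ 3.9110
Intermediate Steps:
a(T) = T/9
49310/12610 + a(138)/M(156, 26) = 49310/12610 + ((⅑)*138)/((2 + 156)²) = 49310*(1/12610) + 46/(3*(158²)) = 4931/1261 + (46/3)/24964 = 4931/1261 + (46/3)*(1/24964) = 4931/1261 + 23/37446 = 184675229/47219406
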